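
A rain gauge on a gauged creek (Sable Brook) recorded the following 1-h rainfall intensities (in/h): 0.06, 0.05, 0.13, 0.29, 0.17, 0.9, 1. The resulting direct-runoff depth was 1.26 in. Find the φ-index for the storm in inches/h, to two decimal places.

φ ≈ 0.32 in/h

Only the 2 blocks with intensity above φ contribute runoff: 0.9, 1 in/h.
Σ(I−φ)·Δt = d  ⇒  (0.9+1 − 2φ)·1 = 1.26
φ = (1.900 − 1.26/1) / 2 = 0.32 in/h.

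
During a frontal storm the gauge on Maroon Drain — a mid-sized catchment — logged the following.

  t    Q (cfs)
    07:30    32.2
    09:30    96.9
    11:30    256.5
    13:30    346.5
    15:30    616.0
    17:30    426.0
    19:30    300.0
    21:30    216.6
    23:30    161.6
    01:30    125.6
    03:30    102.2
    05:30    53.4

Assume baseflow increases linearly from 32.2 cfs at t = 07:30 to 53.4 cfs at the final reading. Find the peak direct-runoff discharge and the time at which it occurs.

Subtracting baseflow gives direct-runoff ordinates: 0.00, 62.77, 220.45, 308.52, 576.09, 384.16, 256.24, 170.91, 113.98, 76.05, 50.73, 0.00 cfs.
The maximum is 576.09 cfs, occurring at the reading for t = 15:30.

Q_p = 576.09 cfs at t = 15:30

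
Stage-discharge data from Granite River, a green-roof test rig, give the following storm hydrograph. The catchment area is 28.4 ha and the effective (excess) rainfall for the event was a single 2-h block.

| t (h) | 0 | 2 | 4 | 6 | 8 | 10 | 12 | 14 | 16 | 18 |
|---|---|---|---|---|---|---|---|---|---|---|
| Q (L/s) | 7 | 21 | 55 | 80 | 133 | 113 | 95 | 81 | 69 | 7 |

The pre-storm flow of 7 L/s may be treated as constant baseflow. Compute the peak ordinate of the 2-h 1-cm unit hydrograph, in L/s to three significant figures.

U_p ≈ 84.1 L/s

Direct runoff: 0.0, 14.0, 48.0, 73.0, 126.0, 106.0, 88.0, 74.0, 62.0, 0.0 L/s; ΣQ_DR = 591.0 L/s, peak = 126.0 L/s.
Runoff depth d = ΣQ_DR·Δt / A = 591.0 × 7200 / (28.4 ha) = 14.98 mm.
The 1-cm UH is the DRH scaled by (10 mm)/d, so U_p = 126.0 × 10/14.98 = 84.1 L/s.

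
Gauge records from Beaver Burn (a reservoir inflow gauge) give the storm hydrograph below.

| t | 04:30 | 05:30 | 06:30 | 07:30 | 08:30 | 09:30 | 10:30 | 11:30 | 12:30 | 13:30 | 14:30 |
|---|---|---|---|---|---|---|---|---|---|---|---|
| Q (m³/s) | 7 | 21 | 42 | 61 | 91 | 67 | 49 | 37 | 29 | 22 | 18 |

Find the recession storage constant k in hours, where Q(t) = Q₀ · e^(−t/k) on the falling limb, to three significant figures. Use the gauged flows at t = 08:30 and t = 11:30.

k ≈ 3.33 h

On the falling limb, Q drops from 91 to 37 m³/s between t = 08:30 and t = 11:30 (Δt = 3 h).
k = −Δt / ln(Q₂/Q₁) = −3 / ln(37/91) = 3.33 h.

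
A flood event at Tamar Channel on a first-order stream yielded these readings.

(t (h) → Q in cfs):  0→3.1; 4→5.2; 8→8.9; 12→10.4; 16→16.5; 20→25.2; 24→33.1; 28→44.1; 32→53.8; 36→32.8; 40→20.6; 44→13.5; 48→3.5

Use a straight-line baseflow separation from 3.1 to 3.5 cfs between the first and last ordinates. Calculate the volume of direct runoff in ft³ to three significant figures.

V ≈ 3.28 × 10^6 ft³

Direct-runoff ordinates (Q − Q_b): 0.00, 2.07, 5.73, 7.20, 13.27, 21.93, 29.80, 40.77, 50.43, 29.40, 17.17, 10.03, 0.00 cfs.
ΣQ_DR = 227.8 cfs.
With Δt = 4 h = 14400 s, V = ΣQ_DR · Δt = 227.8 × 14400 = 3.28 × 10^6 ft³.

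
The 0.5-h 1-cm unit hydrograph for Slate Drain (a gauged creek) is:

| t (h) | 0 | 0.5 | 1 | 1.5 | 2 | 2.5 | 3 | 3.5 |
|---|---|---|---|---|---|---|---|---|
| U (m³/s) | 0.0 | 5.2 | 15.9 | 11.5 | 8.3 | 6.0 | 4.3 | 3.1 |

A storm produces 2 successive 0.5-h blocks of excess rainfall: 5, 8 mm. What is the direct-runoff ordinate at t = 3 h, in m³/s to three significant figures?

Q ≈ 6.95 m³/s

By discrete convolution, Q_j = Σ (P_i / 10 mm) · U_{j−i}.
At t = 3 h (j=6): Q = (5/10)·4.3 + (8/10)·6.0 = 6.95 m³/s.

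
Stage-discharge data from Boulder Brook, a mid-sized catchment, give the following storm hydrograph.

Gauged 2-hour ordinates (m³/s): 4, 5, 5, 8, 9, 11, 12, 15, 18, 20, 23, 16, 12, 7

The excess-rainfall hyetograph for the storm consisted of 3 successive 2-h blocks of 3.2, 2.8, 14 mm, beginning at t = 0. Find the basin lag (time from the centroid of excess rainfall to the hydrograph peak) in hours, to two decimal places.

Centroid of excess rainfall: t_c = Σ P_i·t̄_i / ΣP_i = 4.0800 h (block centres at 1, 3, 5 h).
Hydrograph peak occurs at t = 20 h, so basin lag t_L = 20 − 4.0800 = 15.92 h.

t_L ≈ 15.92 h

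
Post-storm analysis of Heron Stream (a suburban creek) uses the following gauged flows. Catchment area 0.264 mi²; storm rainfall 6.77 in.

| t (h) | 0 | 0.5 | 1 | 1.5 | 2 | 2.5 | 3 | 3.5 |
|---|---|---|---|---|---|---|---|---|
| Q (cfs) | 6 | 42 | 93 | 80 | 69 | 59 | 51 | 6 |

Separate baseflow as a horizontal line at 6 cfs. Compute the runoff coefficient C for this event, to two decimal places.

ΣQ_DR = 358.0 cfs; V = ΣQ_DR·Δt = 6.444 × 10^5 ft³.
Runoff depth d = V / A = 1.051 in.
C = d / P = 1.051 / 6.77 = 0.16.

C ≈ 0.16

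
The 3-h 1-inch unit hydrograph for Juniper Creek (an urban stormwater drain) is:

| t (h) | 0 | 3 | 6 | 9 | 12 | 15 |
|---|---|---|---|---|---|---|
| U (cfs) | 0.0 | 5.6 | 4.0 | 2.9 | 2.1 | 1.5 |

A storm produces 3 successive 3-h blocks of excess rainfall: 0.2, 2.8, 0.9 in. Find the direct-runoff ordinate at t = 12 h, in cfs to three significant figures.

By discrete convolution, Q_j = Σ (P_i / 1 in) · U_{j−i}.
At t = 12 h (j=4): Q = (0.2/1)·2.1 + (2.8/1)·2.9 + (0.9/1)·4.0 = 12.1 cfs.

Q ≈ 12.1 cfs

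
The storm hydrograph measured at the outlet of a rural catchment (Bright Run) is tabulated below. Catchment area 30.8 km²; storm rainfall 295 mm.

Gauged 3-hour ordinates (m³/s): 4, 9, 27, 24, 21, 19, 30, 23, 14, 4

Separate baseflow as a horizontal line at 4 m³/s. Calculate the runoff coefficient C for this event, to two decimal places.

ΣQ_DR = 135.0 m³/s; V = ΣQ_DR·Δt = 1.458 × 10^6 m³.
Runoff depth d = V / A = 47.34 mm.
C = d / P = 47.34 / 295 = 0.16.

C ≈ 0.16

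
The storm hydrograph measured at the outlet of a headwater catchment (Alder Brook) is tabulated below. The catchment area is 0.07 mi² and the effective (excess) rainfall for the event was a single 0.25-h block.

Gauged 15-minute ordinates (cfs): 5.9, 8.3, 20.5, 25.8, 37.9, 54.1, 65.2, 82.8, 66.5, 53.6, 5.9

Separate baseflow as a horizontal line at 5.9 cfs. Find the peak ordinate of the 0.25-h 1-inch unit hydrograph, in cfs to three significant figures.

U_p ≈ 38.4 cfs

Direct runoff: 0.0, 2.4, 14.6, 19.9, 32.0, 48.2, 59.3, 76.9, 60.6, 47.7, 0.0 cfs; ΣQ_DR = 361.6 cfs, peak = 76.9 cfs.
Runoff depth d = ΣQ_DR·Δt / A = 361.6 × 900 / (0.07 mi²) = 2.001 in.
The 1-inch UH is the DRH scaled by (1 in)/d, so U_p = 76.9 × 1/2.001 = 38.4 cfs.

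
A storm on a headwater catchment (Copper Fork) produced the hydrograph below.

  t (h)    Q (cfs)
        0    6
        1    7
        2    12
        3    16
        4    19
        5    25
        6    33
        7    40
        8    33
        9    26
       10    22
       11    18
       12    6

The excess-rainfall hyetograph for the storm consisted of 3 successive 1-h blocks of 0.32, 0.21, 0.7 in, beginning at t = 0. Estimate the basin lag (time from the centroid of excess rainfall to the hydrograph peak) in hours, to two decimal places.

t_L ≈ 5.19 h

Centroid of excess rainfall: t_c = Σ P_i·t̄_i / ΣP_i = 1.8089 h (block centres at 0.5, 1.5, 2.5 h).
Hydrograph peak occurs at t = 7 h, so basin lag t_L = 7 − 1.8089 = 5.19 h.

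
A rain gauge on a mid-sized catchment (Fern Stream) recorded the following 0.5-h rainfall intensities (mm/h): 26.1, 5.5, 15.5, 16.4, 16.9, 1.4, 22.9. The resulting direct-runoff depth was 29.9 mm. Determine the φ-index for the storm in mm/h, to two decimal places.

Only the 5 blocks with intensity above φ contribute runoff: 26.1, 15.5, 16.4, 16.9, 22.9 mm/h.
Σ(I−φ)·Δt = d  ⇒  (26.1+15.5+16.4+16.9+22.9 − 5φ)·0.5 = 29.9
φ = (97.80 − 29.9/0.5) / 5 = 7.60 mm/h.

φ ≈ 7.60 mm/h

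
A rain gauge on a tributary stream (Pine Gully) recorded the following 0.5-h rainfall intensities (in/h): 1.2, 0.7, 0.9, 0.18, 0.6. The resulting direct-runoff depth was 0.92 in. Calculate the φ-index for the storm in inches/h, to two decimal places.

φ ≈ 0.39 in/h

Only the 4 blocks with intensity above φ contribute runoff: 1.2, 0.7, 0.9, 0.6 in/h.
Σ(I−φ)·Δt = d  ⇒  (1.2+0.7+0.9+0.6 − 4φ)·0.5 = 0.92
φ = (3.400 − 0.92/0.5) / 4 = 0.39 in/h.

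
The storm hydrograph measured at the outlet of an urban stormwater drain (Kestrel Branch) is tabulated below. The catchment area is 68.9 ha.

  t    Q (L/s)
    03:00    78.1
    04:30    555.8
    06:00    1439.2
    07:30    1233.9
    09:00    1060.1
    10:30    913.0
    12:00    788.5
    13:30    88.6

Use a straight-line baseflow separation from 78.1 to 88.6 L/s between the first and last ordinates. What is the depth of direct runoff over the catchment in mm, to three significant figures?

d ≈ 43.0 mm

Direct runoff: 0.00, 476.20, 1358.10, 1151.30, 976.00, 827.40, 701.40, 0.00 L/s; ΣQ_DR = 5490 L/s.
V = ΣQ_DR · Δt = 5490 × 5400 s = 2.965 × 10^7 L.
Over A = 68.9 ha, depth = V / A = 43.0 mm.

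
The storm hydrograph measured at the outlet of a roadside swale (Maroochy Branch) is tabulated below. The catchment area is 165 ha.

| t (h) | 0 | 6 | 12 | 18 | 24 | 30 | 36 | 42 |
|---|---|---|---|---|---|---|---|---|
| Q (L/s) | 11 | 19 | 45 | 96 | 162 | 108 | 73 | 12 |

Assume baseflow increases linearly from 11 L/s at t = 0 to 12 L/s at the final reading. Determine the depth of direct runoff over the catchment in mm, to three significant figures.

d ≈ 5.68 mm

Direct runoff: 0.00, 7.86, 33.71, 84.57, 150.43, 96.29, 61.14, 0.00 L/s; ΣQ_DR = 434.0 L/s.
V = ΣQ_DR · Δt = 434.0 × 21600 s = 9.374 × 10^6 L.
Over A = 165 ha, depth = V / A = 5.68 mm.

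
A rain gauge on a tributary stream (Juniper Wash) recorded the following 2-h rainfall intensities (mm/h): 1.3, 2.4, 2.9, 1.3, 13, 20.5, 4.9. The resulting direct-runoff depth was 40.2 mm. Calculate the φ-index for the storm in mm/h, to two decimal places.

φ ≈ 6.70 mm/h

Only the 2 blocks with intensity above φ contribute runoff: 13, 20.5 mm/h.
Σ(I−φ)·Δt = d  ⇒  (13+20.5 − 2φ)·2 = 40.2
φ = (33.50 − 40.2/2) / 2 = 6.70 mm/h.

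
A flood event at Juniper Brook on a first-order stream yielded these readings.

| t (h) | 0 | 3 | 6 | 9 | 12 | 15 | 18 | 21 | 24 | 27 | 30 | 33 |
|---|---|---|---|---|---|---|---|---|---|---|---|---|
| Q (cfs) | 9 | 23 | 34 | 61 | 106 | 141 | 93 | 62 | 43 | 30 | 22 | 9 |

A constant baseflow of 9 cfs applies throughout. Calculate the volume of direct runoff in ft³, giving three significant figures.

V ≈ 5.67 × 10^6 ft³

Direct-runoff ordinates (Q − Q_b): 0.0, 14.0, 25.0, 52.0, 97.0, 132.0, 84.0, 53.0, 34.0, 21.0, 13.0, 0.0 cfs.
ΣQ_DR = 525.0 cfs.
With Δt = 3 h = 10800 s, V = ΣQ_DR · Δt = 525.0 × 10800 = 5.67 × 10^6 ft³.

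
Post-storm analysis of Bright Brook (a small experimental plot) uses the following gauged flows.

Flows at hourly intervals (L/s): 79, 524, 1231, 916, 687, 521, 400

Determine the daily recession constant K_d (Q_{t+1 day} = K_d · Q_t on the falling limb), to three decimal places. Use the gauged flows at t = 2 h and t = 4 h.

K_d ≈ 0.001

Between t = 2 h and t = 4 h the flow falls from 1231 to 687 L/s over 2×1 h = 2 h.
Per-interval ratio K = (687/1231)^(1/2) = 0.7470; K_d = K^(24/1) = 0.001.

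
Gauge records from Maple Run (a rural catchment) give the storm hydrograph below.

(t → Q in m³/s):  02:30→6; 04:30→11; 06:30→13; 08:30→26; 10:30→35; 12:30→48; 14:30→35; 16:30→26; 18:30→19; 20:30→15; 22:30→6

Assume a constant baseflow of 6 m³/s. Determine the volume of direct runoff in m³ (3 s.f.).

Direct-runoff ordinates (Q − Q_b): 0.0, 5.0, 7.0, 20.0, 29.0, 42.0, 29.0, 20.0, 13.0, 9.0, 0.0 m³/s.
ΣQ_DR = 174.0 m³/s.
With Δt = 2 h = 7200 s, V = ΣQ_DR · Δt = 174.0 × 7200 = 1.25 × 10^6 m³.

V ≈ 1.25 × 10^6 m³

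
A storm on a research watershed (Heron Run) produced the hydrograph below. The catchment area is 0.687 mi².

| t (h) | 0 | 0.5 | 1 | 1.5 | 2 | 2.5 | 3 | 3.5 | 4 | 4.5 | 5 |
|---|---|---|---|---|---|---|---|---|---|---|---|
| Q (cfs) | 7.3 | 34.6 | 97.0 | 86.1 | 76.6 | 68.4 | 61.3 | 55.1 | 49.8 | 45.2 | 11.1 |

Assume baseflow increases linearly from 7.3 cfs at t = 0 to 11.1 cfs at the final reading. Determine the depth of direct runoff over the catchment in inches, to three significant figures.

Direct runoff: 0.00, 26.92, 88.94, 77.66, 67.78, 59.20, 51.72, 45.14, 39.46, 34.48, 0.00 cfs; ΣQ_DR = 491.3 cfs.
V = ΣQ_DR · Δt = 491.3 × 1800 s = 8.843 × 10^5 ft³.
Over A = 0.687 mi², depth = V / A = 0.554 in.

d ≈ 0.554 in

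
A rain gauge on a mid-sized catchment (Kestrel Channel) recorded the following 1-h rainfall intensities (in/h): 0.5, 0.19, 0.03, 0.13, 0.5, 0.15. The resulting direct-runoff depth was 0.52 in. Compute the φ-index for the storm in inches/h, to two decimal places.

Only the 2 blocks with intensity above φ contribute runoff: 0.5, 0.5 in/h.
Σ(I−φ)·Δt = d  ⇒  (0.5+0.5 − 2φ)·1 = 0.52
φ = (1.000 − 0.52/1) / 2 = 0.24 in/h.

φ ≈ 0.24 in/h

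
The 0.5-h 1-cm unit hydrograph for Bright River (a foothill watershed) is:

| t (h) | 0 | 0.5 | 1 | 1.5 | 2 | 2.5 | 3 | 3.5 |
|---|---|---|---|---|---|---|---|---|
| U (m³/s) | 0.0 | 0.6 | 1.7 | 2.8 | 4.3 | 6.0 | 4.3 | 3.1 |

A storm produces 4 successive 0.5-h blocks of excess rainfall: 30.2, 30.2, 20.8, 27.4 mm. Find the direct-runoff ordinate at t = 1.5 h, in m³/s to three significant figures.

By discrete convolution, Q_j = Σ (P_i / 10 mm) · U_{j−i}.
At t = 1.5 h (j=3): Q = (30.2/10)·2.8 + (30.2/10)·1.7 + (20.8/10)·0.6 + (27.4/10)·0.0 = 14.8 m³/s.

Q ≈ 14.8 m³/s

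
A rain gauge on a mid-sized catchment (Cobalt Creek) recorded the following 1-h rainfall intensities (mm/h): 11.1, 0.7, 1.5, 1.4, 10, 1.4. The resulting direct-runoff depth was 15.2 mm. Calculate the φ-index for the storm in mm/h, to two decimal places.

φ ≈ 2.95 mm/h

Only the 2 blocks with intensity above φ contribute runoff: 11.1, 10 mm/h.
Σ(I−φ)·Δt = d  ⇒  (11.1+10 − 2φ)·1 = 15.2
φ = (21.10 − 15.2/1) / 2 = 2.95 mm/h.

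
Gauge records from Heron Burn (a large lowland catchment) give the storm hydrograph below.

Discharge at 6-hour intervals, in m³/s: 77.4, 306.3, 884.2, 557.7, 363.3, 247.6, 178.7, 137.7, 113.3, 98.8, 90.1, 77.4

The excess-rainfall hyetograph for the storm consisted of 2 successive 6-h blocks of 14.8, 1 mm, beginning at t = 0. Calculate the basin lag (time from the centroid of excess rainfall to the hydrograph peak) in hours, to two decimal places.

Centroid of excess rainfall: t_c = Σ P_i·t̄_i / ΣP_i = 3.3797 h (block centres at 3, 9 h).
Hydrograph peak occurs at t = 12 h, so basin lag t_L = 12 − 3.3797 = 8.62 h.

t_L ≈ 8.62 h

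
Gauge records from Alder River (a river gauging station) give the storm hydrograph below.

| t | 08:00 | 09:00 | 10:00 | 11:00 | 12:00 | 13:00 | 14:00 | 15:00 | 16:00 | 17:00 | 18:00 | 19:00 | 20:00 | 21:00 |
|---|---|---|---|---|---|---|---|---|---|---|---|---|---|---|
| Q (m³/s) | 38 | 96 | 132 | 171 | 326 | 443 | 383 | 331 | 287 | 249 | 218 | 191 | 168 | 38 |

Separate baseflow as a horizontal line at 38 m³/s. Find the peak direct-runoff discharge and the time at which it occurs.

Q_p = 405.0 m³/s at t = 13:00

Subtracting baseflow gives direct-runoff ordinates: 0.0, 58.0, 94.0, 133.0, 288.0, 405.0, 345.0, 293.0, 249.0, 211.0, 180.0, 153.0, 130.0, 0.0 m³/s.
The maximum is 405.0 m³/s, occurring at the reading for t = 13:00.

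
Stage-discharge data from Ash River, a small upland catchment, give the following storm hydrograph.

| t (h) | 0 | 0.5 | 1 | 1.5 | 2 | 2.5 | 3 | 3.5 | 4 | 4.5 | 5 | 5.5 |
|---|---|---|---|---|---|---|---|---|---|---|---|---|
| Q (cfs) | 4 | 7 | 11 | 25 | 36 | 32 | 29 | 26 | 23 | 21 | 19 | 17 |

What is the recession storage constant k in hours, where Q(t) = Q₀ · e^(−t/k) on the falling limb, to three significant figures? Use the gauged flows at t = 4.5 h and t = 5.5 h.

On the falling limb, Q drops from 21 to 17 cfs between t = 4.5 h and t = 5.5 h (Δt = 1 h).
k = −Δt / ln(Q₂/Q₁) = −1 / ln(17/21) = 4.73 h.

k ≈ 4.73 h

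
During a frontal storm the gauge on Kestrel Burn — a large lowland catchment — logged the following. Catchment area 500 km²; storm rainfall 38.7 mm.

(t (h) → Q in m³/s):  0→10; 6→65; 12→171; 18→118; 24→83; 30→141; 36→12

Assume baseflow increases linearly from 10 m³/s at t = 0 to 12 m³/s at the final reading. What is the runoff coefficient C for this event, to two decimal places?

ΣQ_DR = 523.0 m³/s; V = ΣQ_DR·Δt = 1.130 × 10^7 m³.
Runoff depth d = V / A = 22.59 mm.
C = d / P = 22.59 / 38.7 = 0.58.

C ≈ 0.58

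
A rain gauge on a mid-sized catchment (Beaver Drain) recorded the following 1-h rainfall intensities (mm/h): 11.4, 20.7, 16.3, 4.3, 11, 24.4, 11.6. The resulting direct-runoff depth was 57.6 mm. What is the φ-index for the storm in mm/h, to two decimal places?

φ ≈ 6.30 mm/h

Only the 6 blocks with intensity above φ contribute runoff: 11.4, 20.7, 16.3, 11, 24.4, 11.6 mm/h.
Σ(I−φ)·Δt = d  ⇒  (11.4+20.7+16.3+11+24.4+11.6 − 6φ)·1 = 57.6
φ = (95.40 − 57.6/1) / 6 = 6.30 mm/h.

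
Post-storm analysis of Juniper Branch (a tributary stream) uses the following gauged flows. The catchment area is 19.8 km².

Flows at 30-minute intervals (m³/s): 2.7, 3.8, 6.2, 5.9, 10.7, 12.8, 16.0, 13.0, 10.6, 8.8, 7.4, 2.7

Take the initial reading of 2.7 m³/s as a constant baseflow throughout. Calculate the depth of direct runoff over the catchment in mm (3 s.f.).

Direct runoff: 0.0, 1.1, 3.5, 3.2, 8.0, 10.1, 13.3, 10.3, 7.9, 6.1, 4.7, 0.0 m³/s; ΣQ_DR = 68.20 m³/s.
V = ΣQ_DR · Δt = 68.20 × 1800 s = 1.228 × 10^5 m³.
Over A = 19.8 km², depth = V / A = 6.20 mm.

d ≈ 6.20 mm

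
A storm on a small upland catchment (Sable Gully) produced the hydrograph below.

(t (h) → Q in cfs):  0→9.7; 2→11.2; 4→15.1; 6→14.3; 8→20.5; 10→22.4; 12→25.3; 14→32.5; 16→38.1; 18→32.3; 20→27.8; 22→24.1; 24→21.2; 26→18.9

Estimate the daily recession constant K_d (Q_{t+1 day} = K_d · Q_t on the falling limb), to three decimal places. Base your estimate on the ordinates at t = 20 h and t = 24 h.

Between t = 20 h and t = 24 h the flow falls from 27.8 to 21.2 cfs over 2×2 h = 4 h.
Per-interval ratio K = (21.2/27.8)^(1/2) = 0.8733; K_d = K^(24/2) = 0.197.

K_d ≈ 0.197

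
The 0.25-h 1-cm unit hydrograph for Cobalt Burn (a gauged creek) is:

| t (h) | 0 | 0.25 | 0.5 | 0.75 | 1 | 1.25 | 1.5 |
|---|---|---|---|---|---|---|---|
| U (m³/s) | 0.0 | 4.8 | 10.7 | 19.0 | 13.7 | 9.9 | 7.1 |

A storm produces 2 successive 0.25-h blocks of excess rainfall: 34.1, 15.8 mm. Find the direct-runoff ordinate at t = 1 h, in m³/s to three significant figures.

By discrete convolution, Q_j = Σ (P_i / 10 mm) · U_{j−i}.
At t = 1 h (j=4): Q = (34.1/10)·13.7 + (15.8/10)·19.0 = 76.7 m³/s.

Q ≈ 76.7 m³/s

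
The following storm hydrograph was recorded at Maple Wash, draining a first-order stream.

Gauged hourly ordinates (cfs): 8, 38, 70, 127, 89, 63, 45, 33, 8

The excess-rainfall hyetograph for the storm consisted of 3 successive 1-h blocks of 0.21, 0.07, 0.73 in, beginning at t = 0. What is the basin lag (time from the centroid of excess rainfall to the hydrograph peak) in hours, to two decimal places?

t_L ≈ 0.99 h

Centroid of excess rainfall: t_c = Σ P_i·t̄_i / ΣP_i = 2.0149 h (block centres at 0.5, 1.5, 2.5 h).
Hydrograph peak occurs at t = 3 h, so basin lag t_L = 3 − 2.0149 = 0.99 h.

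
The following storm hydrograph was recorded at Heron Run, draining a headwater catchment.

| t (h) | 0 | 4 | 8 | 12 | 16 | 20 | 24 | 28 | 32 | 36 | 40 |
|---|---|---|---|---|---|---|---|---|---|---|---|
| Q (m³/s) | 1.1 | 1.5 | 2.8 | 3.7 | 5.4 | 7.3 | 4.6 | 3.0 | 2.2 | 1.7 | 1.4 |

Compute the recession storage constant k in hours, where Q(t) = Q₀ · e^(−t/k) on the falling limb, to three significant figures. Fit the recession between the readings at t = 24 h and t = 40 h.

On the falling limb, Q drops from 4.6 to 1.4 m³/s between t = 24 h and t = 40 h (Δt = 16 h).
k = −Δt / ln(Q₂/Q₁) = −16 / ln(1.4/4.6) = 13.5 h.

k ≈ 13.5 h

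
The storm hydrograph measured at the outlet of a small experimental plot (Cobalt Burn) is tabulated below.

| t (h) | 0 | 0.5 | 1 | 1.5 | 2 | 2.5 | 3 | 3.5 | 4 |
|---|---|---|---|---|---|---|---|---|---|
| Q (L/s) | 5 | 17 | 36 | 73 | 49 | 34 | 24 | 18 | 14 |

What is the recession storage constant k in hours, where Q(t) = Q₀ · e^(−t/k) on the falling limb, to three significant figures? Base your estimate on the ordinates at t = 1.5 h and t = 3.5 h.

On the falling limb, Q drops from 73 to 18 L/s between t = 1.5 h and t = 3.5 h (Δt = 2 h).
k = −Δt / ln(Q₂/Q₁) = −2 / ln(18/73) = 1.43 h.

k ≈ 1.43 h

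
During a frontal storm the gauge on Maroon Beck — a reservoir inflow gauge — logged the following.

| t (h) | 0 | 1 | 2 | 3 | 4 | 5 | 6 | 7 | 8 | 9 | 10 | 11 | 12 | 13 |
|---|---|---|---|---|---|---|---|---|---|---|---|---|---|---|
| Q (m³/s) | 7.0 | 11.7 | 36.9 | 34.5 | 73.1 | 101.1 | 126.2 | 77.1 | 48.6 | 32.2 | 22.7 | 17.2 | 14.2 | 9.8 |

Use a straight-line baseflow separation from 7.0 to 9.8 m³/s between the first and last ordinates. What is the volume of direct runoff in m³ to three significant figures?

Direct-runoff ordinates (Q − Q_b): 0.00, 4.48, 29.47, 26.85, 65.24, 93.02, 117.91, 68.59, 39.88, 23.26, 13.55, 7.83, 4.62, 0.00 m³/s.
ΣQ_DR = 494.7 m³/s.
With Δt = 1 h = 3600 s, V = ΣQ_DR · Δt = 494.7 × 3600 = 1.78 × 10^6 m³.

V ≈ 1.78 × 10^6 m³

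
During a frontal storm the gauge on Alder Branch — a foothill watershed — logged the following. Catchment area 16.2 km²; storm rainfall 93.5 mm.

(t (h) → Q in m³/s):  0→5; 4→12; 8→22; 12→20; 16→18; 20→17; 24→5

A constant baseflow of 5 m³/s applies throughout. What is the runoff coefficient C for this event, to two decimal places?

ΣQ_DR = 64.00 m³/s; V = ΣQ_DR·Δt = 9.216 × 10^5 m³.
Runoff depth d = V / A = 56.89 mm.
C = d / P = 56.89 / 93.5 = 0.61.

C ≈ 0.61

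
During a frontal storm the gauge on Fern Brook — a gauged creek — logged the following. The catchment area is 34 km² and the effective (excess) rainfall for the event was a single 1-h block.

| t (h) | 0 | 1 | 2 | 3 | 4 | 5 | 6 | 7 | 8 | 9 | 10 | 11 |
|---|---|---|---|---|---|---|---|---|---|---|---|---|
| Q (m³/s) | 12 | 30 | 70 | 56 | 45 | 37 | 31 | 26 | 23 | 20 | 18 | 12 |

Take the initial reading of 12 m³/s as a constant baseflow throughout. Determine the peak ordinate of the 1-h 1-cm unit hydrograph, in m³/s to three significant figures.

U_p ≈ 23.2 m³/s

Direct runoff: 0.0, 18.0, 58.0, 44.0, 33.0, 25.0, 19.0, 14.0, 11.0, 8.0, 6.0, 0.0 m³/s; ΣQ_DR = 236.0 m³/s, peak = 58.0 m³/s.
Runoff depth d = ΣQ_DR·Δt / A = 236.0 × 3600 / (34 km²) = 24.99 mm.
The 1-cm UH is the DRH scaled by (10 mm)/d, so U_p = 58.0 × 10/24.99 = 23.2 m³/s.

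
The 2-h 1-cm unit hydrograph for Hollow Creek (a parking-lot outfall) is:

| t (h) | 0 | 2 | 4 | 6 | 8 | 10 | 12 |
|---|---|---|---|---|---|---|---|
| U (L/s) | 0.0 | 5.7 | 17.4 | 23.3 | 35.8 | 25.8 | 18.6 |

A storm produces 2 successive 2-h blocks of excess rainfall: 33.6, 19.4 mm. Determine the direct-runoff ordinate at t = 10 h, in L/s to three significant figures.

By discrete convolution, Q_j = Σ (P_i / 10 mm) · U_{j−i}.
At t = 10 h (j=5): Q = (33.6/10)·25.8 + (19.4/10)·35.8 = 156 L/s.

Q ≈ 156 L/s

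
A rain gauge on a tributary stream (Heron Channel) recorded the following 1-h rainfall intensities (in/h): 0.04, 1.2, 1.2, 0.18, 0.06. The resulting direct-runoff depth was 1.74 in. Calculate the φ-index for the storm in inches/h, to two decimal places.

Only the 2 blocks with intensity above φ contribute runoff: 1.2, 1.2 in/h.
Σ(I−φ)·Δt = d  ⇒  (1.2+1.2 − 2φ)·1 = 1.74
φ = (2.400 − 1.74/1) / 2 = 0.33 in/h.

φ ≈ 0.33 in/h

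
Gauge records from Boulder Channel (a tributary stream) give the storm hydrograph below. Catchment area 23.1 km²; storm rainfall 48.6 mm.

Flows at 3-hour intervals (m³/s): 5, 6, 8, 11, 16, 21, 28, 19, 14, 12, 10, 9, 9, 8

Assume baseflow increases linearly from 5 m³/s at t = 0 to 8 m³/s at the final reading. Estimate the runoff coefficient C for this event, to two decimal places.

ΣQ_DR = 85.00 m³/s; V = ΣQ_DR·Δt = 9.180 × 10^5 m³.
Runoff depth d = V / A = 39.74 mm.
C = d / P = 39.74 / 48.6 = 0.82.

C ≈ 0.82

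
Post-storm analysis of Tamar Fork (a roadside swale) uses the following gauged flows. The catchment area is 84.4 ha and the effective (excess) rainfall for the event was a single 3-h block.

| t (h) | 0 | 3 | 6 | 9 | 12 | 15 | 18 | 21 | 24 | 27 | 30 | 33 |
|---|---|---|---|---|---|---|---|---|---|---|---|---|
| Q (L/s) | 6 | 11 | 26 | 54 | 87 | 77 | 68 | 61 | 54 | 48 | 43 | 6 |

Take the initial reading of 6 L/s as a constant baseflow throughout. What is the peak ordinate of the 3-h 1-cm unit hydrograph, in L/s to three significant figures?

U_p ≈ 135 L/s

Direct runoff: 0.0, 5.0, 20.0, 48.0, 81.0, 71.0, 62.0, 55.0, 48.0, 42.0, 37.0, 0.0 L/s; ΣQ_DR = 469.0 L/s, peak = 81.0 L/s.
Runoff depth d = ΣQ_DR·Δt / A = 469.0 × 10800 / (84.4 ha) = 6.001 mm.
The 1-cm UH is the DRH scaled by (10 mm)/d, so U_p = 81.0 × 10/6.001 = 135 L/s.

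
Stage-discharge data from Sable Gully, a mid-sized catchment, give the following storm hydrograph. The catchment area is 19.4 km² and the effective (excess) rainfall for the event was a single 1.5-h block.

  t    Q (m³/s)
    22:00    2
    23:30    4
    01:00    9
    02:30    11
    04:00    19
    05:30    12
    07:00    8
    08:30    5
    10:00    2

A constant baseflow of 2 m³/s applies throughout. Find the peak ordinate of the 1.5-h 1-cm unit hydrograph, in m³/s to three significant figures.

U_p ≈ 11.3 m³/s

Direct runoff: 0.0, 2.0, 7.0, 9.0, 17.0, 10.0, 6.0, 3.0, 0.0 m³/s; ΣQ_DR = 54.00 m³/s, peak = 17.0 m³/s.
Runoff depth d = ΣQ_DR·Δt / A = 54.00 × 5400 / (19.4 km²) = 15.03 mm.
The 1-cm UH is the DRH scaled by (10 mm)/d, so U_p = 17.0 × 10/15.03 = 11.3 m³/s.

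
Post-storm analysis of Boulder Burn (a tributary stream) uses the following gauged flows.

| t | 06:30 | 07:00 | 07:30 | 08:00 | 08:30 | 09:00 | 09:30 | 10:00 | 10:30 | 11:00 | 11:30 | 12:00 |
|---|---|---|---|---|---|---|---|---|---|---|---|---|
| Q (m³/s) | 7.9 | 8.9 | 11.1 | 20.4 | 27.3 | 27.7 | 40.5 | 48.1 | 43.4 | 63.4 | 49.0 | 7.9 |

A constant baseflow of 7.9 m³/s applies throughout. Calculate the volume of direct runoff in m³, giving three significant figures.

Direct-runoff ordinates (Q − Q_b): 0.0, 1.0, 3.2, 12.5, 19.4, 19.8, 32.6, 40.2, 35.5, 55.5, 41.1, 0.0 m³/s.
ΣQ_DR = 260.8 m³/s.
With Δt = 0.5 h = 1800 s, V = ΣQ_DR · Δt = 260.8 × 1800 = 4.69 × 10^5 m³.

V ≈ 4.69 × 10^5 m³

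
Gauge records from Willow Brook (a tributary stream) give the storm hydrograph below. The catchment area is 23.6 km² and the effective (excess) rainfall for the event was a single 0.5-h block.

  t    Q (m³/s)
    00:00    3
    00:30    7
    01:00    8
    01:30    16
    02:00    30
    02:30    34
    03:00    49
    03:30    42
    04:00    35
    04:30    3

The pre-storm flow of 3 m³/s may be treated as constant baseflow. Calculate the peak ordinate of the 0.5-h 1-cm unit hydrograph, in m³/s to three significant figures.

Direct runoff: 0.0, 4.0, 5.0, 13.0, 27.0, 31.0, 46.0, 39.0, 32.0, 0.0 m³/s; ΣQ_DR = 197.0 m³/s, peak = 46.0 m³/s.
Runoff depth d = ΣQ_DR·Δt / A = 197.0 × 1800 / (23.6 km²) = 15.03 mm.
The 1-cm UH is the DRH scaled by (10 mm)/d, so U_p = 46.0 × 10/15.03 = 30.6 m³/s.

U_p ≈ 30.6 m³/s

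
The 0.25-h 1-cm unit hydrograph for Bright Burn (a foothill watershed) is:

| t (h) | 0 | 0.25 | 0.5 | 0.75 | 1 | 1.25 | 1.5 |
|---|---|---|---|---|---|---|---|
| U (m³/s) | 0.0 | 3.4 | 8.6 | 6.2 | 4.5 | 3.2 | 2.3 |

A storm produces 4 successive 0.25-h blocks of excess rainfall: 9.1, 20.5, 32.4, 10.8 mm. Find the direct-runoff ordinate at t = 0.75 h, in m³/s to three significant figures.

By discrete convolution, Q_j = Σ (P_i / 10 mm) · U_{j−i}.
At t = 0.75 h (j=3): Q = (9.1/10)·6.2 + (20.5/10)·8.6 + (32.4/10)·3.4 + (10.8/10)·0.0 = 34.3 m³/s.

Q ≈ 34.3 m³/s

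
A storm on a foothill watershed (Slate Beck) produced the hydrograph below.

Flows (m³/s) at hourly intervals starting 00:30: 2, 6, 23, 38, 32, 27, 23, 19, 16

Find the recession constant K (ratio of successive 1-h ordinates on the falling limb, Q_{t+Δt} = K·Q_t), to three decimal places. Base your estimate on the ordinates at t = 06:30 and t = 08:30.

K ≈ 0.834

Using the recession-limb readings at t = 06:30 and t = 08:30: Q falls from 23 to 16 m³/s over 2 intervals.
K = (Q₂/Q₁)^(1/2) = (16/23)^(1/2) = 0.834.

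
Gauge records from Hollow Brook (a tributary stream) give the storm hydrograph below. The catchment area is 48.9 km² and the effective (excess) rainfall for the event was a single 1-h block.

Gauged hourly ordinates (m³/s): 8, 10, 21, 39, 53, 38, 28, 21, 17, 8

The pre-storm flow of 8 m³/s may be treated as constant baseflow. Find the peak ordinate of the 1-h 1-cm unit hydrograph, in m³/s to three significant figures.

U_p ≈ 37.5 m³/s

Direct runoff: 0.0, 2.0, 13.0, 31.0, 45.0, 30.0, 20.0, 13.0, 9.0, 0.0 m³/s; ΣQ_DR = 163.0 m³/s, peak = 45.0 m³/s.
Runoff depth d = ΣQ_DR·Δt / A = 163.0 × 3600 / (48.9 km²) = 12.00 mm.
The 1-cm UH is the DRH scaled by (10 mm)/d, so U_p = 45.0 × 10/12.00 = 37.5 m³/s.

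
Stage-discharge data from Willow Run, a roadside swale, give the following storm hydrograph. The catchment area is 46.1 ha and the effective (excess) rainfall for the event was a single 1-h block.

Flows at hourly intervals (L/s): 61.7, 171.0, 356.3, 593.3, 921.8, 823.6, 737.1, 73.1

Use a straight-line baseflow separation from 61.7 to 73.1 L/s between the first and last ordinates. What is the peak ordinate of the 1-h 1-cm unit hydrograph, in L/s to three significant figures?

U_p ≈ 342 L/s

Direct runoff: 0.00, 107.67, 291.34, 526.71, 853.59, 753.76, 665.63, 0.00 L/s; ΣQ_DR = 3199 L/s, peak = 853.59 L/s.
Runoff depth d = ΣQ_DR·Δt / A = 3199 × 3600 / (46.1 ha) = 24.98 mm.
The 1-cm UH is the DRH scaled by (10 mm)/d, so U_p = 853.59 × 10/24.98 = 342 L/s.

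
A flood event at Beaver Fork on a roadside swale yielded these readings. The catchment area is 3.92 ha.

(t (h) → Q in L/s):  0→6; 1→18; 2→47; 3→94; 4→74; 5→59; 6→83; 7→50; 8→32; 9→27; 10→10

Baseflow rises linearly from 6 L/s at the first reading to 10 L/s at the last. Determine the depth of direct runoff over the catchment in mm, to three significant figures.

Direct runoff: 0.00, 11.60, 40.20, 86.80, 66.40, 51.00, 74.60, 41.20, 22.80, 17.40, 0.00 L/s; ΣQ_DR = 412.0 L/s.
V = ΣQ_DR · Δt = 412.0 × 3600 s = 1.483 × 10^6 L.
Over A = 3.92 ha, depth = V / A = 37.8 mm.

d ≈ 37.8 mm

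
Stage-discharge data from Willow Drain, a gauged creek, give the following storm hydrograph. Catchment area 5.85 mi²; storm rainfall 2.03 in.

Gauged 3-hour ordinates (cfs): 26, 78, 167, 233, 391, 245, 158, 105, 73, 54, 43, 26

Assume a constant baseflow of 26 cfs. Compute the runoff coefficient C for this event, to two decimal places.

C ≈ 0.50

ΣQ_DR = 1287 cfs; V = ΣQ_DR·Δt = 1.390 × 10^7 ft³.
Runoff depth d = V / A = 1.023 in.
C = d / P = 1.023 / 2.03 = 0.50.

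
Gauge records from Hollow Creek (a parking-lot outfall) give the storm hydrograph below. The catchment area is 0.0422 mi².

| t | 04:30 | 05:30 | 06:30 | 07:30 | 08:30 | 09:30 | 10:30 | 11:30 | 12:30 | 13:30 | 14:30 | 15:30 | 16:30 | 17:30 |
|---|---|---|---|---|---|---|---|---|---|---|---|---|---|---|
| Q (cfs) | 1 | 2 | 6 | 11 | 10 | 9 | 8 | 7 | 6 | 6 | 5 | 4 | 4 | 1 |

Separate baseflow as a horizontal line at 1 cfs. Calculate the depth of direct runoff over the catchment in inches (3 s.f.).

Direct runoff: 0.0, 1.0, 5.0, 10.0, 9.0, 8.0, 7.0, 6.0, 5.0, 5.0, 4.0, 3.0, 3.0, 0.0 cfs; ΣQ_DR = 66.00 cfs.
V = ΣQ_DR · Δt = 66.00 × 3600 s = 2.376 × 10^5 ft³.
Over A = 0.0422 mi², depth = V / A = 2.42 in.

d ≈ 2.42 in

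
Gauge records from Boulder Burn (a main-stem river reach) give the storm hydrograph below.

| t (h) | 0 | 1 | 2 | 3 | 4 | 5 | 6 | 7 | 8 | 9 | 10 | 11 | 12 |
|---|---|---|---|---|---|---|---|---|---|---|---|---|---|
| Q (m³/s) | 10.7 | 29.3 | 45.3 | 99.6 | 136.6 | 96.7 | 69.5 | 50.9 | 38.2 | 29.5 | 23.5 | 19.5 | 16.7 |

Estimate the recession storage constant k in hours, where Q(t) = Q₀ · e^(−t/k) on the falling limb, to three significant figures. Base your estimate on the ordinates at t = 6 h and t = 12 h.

k ≈ 4.21 h

On the falling limb, Q drops from 69.5 to 16.7 m³/s between t = 6 h and t = 12 h (Δt = 6 h).
k = −Δt / ln(Q₂/Q₁) = −6 / ln(16.7/69.5) = 4.21 h.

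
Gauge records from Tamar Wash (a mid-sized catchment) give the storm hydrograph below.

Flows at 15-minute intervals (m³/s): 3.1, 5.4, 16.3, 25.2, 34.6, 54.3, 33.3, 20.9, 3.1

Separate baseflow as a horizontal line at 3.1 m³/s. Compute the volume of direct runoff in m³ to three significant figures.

V ≈ 1.51 × 10^5 m³

Direct-runoff ordinates (Q − Q_b): 0.0, 2.3, 13.2, 22.1, 31.5, 51.2, 30.2, 17.8, 0.0 m³/s.
ΣQ_DR = 168.3 m³/s.
With Δt = 0.25 h = 900 s, V = ΣQ_DR · Δt = 168.3 × 900 = 1.51 × 10^5 m³.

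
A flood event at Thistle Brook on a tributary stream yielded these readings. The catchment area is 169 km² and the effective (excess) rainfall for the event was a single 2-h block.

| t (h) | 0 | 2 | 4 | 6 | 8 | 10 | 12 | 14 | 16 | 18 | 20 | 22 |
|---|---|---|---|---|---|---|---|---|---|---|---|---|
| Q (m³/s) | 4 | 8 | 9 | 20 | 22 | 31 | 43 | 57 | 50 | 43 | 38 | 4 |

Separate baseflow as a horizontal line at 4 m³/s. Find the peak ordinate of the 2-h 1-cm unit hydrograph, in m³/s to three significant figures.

U_p ≈ 44.3 m³/s

Direct runoff: 0.0, 4.0, 5.0, 16.0, 18.0, 27.0, 39.0, 53.0, 46.0, 39.0, 34.0, 0.0 m³/s; ΣQ_DR = 281.0 m³/s, peak = 53.0 m³/s.
Runoff depth d = ΣQ_DR·Δt / A = 281.0 × 7200 / (169 km²) = 11.97 mm.
The 1-cm UH is the DRH scaled by (10 mm)/d, so U_p = 53.0 × 10/11.97 = 44.3 m³/s.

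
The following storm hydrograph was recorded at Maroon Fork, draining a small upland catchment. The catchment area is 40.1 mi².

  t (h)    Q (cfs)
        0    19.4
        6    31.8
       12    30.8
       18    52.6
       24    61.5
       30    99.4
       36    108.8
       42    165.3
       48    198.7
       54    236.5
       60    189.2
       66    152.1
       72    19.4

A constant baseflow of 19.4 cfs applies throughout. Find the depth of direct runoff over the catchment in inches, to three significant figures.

d ≈ 0.258 in

Direct runoff: 0.0, 12.4, 11.4, 33.2, 42.1, 80.0, 89.4, 145.9, 179.3, 217.1, 169.8, 132.7, 0.0 cfs; ΣQ_DR = 1113 cfs.
V = ΣQ_DR · Δt = 1113 × 21600 s = 2.405 × 10^7 ft³.
Over A = 40.1 mi², depth = V / A = 0.258 in.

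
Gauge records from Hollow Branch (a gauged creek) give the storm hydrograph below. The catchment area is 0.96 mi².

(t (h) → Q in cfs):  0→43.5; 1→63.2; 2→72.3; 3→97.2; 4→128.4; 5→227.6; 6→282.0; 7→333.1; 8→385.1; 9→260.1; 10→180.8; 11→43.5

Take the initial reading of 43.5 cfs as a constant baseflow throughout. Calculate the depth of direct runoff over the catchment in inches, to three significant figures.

d ≈ 2.57 in

Direct runoff: 0.0, 19.7, 28.8, 53.7, 84.9, 184.1, 238.5, 289.6, 341.6, 216.6, 137.3, 0.0 cfs; ΣQ_DR = 1595 cfs.
V = ΣQ_DR · Δt = 1595 × 3600 s = 5.741 × 10^6 ft³.
Over A = 0.96 mi², depth = V / A = 2.57 in.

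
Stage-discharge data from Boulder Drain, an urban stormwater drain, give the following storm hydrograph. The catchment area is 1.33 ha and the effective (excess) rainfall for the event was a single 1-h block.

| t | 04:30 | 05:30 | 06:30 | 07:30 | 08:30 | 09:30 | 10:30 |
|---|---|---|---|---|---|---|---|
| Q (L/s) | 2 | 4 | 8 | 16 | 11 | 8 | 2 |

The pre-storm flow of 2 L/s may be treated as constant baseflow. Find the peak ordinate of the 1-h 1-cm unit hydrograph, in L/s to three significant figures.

Direct runoff: 0.0, 2.0, 6.0, 14.0, 9.0, 6.0, 0.0 L/s; ΣQ_DR = 37.00 L/s, peak = 14.0 L/s.
Runoff depth d = ΣQ_DR·Δt / A = 37.00 × 3600 / (1.33 ha) = 10.02 mm.
The 1-cm UH is the DRH scaled by (10 mm)/d, so U_p = 14.0 × 10/10.02 = 14.0 L/s.

U_p ≈ 14.0 L/s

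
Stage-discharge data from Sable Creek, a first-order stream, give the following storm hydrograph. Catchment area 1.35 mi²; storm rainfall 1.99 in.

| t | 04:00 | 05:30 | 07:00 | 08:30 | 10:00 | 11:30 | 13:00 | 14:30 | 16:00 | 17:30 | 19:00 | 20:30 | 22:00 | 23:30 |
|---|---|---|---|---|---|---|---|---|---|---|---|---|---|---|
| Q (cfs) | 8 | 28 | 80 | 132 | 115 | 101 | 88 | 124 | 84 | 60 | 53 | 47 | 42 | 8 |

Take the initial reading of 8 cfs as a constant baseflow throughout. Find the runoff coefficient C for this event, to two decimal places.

ΣQ_DR = 858.0 cfs; V = ΣQ_DR·Δt = 4.633 × 10^6 ft³.
Runoff depth d = V / A = 1.477 in.
C = d / P = 1.477 / 1.99 = 0.74.

C ≈ 0.74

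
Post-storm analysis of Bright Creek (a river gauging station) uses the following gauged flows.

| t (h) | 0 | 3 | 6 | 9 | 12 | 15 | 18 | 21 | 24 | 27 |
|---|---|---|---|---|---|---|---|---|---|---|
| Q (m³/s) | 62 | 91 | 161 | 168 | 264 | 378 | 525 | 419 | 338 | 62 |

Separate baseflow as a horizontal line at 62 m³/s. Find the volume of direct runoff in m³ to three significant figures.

Direct-runoff ordinates (Q − Q_b): 0.0, 29.0, 99.0, 106.0, 202.0, 316.0, 463.0, 357.0, 276.0, 0.0 m³/s.
ΣQ_DR = 1848 m³/s.
With Δt = 3 h = 10800 s, V = ΣQ_DR · Δt = 1848 × 10800 = 2.00 × 10^7 m³.

V ≈ 2.00 × 10^7 m³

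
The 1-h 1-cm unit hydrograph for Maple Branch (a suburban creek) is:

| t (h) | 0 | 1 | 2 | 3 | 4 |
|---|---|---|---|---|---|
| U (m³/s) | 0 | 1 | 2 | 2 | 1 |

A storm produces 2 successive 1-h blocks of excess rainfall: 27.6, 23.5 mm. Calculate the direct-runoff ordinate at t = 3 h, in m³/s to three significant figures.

By discrete convolution, Q_j = Σ (P_i / 10 mm) · U_{j−i}.
At t = 3 h (j=3): Q = (27.6/10)·2 + (23.5/10)·2 = 10.2 m³/s.

Q ≈ 10.2 m³/s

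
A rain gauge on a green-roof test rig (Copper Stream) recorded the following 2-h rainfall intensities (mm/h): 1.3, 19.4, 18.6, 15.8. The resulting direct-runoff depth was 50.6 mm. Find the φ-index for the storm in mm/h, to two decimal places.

φ ≈ 9.50 mm/h

Only the 3 blocks with intensity above φ contribute runoff: 19.4, 18.6, 15.8 mm/h.
Σ(I−φ)·Δt = d  ⇒  (19.4+18.6+15.8 − 3φ)·2 = 50.6
φ = (53.80 − 50.6/2) / 3 = 9.50 mm/h.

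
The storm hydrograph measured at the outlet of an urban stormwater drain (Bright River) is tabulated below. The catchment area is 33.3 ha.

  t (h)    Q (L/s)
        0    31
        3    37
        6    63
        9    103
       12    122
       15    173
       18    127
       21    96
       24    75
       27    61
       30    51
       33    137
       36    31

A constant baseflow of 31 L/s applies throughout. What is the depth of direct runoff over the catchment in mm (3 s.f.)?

Direct runoff: 0.0, 6.0, 32.0, 72.0, 91.0, 142.0, 96.0, 65.0, 44.0, 30.0, 20.0, 106.0, 0.0 L/s; ΣQ_DR = 704.0 L/s.
V = ΣQ_DR · Δt = 704.0 × 10800 s = 7.603 × 10^6 L.
Over A = 33.3 ha, depth = V / A = 22.8 mm.

d ≈ 22.8 mm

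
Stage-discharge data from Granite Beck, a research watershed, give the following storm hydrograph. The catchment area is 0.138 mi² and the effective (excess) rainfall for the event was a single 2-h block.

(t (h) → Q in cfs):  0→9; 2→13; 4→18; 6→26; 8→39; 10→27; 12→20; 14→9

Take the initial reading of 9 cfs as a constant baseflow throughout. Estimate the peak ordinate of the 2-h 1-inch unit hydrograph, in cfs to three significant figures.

U_p ≈ 15.0 cfs

Direct runoff: 0.0, 4.0, 9.0, 17.0, 30.0, 18.0, 11.0, 0.0 cfs; ΣQ_DR = 89.00 cfs, peak = 30.0 cfs.
Runoff depth d = ΣQ_DR·Δt / A = 89.00 × 7200 / (0.138 mi²) = 1.999 in.
The 1-inch UH is the DRH scaled by (1 in)/d, so U_p = 30.0 × 1/1.999 = 15.0 cfs.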